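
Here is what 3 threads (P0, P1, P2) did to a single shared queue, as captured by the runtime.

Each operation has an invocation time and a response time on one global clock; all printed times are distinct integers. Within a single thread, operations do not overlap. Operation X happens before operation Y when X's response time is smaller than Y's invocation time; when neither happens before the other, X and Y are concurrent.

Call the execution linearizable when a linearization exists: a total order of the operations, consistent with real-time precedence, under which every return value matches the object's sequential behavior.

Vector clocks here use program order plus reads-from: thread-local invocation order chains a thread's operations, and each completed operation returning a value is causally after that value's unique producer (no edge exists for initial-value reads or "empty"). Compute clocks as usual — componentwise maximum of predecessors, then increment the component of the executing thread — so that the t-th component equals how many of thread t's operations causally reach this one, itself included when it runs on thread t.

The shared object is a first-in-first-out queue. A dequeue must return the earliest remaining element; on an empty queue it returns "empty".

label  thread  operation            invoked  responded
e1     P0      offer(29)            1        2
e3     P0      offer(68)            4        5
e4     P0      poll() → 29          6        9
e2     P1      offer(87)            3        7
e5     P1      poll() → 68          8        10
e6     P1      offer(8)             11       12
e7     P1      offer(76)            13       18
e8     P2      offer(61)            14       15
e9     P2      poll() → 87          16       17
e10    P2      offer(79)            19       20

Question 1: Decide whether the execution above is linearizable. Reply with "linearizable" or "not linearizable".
one valid linearization: e1, e3, e2, e4, e5, e6, e7, e8, e9, e10
step 1: e1 offer(29) — queue <29>
step 2: e3 offer(68) — queue <29,68>
step 3: e2 offer(87) — queue <29,68,87>
step 4: e4 poll() → 29 — queue <68,87>
step 5: e5 poll() → 68 — queue <87>
step 6: e6 offer(8) — queue <87,8>
step 7: e7 offer(76) — queue <87,8,76>
step 8: e8 offer(61) — queue <87,8,76,61>
step 9: e9 poll() → 87 — queue <8,76,61>
step 10: e10 offer(79) — queue <8,76,61,79>

linearizable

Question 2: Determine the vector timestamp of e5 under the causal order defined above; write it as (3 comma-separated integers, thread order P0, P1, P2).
e8, invoked 14, has no incoming edges; only P2's bump applies → (0, 0, 1)
e2, invoked 3, has no incoming edges; only P1's bump applies → (0, 1, 0)
e1, invoked 1, has no incoming edges; only P0's bump applies → (1, 0, 0)
e3 (invocation 4): componentwise max over VC(e1)=(1, 0, 0), +1 at P0, giving (2, 0, 0)
e9 (invocation 16): componentwise max over VC(e2)=(0, 1, 0), VC(e8)=(0, 0, 1), +1 at P2, giving (0, 1, 2)
e4 (invocation 6): componentwise max over VC(e1)=(1, 0, 0), VC(e3)=(2, 0, 0), +1 at P0, giving (3, 0, 0)
e10 (invocation 19): componentwise max over VC(e9)=(0, 1, 2), +1 at P2, giving (0, 1, 3)
e5 (invocation 8): componentwise max over VC(e2)=(0, 1, 0), VC(e3)=(2, 0, 0), +1 at P1, giving (2, 2, 0)
e6 (invocation 11): componentwise max over VC(e5)=(2, 2, 0), +1 at P1, giving (2, 3, 0)
e7 (invocation 13): componentwise max over VC(e6)=(2, 3, 0), +1 at P1, giving (2, 4, 0)
target: VC(e5) = (2, 2, 0)

(2, 2, 0)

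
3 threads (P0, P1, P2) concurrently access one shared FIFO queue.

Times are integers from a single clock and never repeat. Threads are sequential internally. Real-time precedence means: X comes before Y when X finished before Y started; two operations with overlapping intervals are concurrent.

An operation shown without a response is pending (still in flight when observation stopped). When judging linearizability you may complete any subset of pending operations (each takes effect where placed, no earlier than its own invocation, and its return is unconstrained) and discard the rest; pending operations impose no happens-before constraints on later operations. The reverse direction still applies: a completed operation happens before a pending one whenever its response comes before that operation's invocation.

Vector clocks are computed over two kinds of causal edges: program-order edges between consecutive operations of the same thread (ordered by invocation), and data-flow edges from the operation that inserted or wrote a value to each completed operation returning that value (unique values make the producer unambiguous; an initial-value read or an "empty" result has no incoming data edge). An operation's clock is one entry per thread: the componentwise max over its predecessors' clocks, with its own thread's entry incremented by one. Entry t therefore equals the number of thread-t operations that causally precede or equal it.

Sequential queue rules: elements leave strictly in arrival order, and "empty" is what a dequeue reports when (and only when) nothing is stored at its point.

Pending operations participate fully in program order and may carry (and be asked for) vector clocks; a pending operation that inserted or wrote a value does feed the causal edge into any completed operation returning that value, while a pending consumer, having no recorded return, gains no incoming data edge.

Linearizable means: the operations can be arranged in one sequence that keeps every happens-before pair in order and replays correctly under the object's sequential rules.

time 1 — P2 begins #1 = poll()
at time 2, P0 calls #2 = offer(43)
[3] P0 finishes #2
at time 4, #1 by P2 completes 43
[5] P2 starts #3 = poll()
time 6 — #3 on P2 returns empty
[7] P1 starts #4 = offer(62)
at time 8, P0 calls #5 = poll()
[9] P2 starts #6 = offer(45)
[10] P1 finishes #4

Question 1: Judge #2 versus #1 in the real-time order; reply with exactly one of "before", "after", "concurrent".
#2 spans [2,3], #1 spans [1,4]
the intervals overlap in both directions

concurrent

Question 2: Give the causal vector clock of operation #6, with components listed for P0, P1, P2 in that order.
invoked at 7, #4 has no predecessors; its own P1 bump gives (0, 1, 0)
invoked at 2, #2 has no predecessors; its own P0 bump gives (1, 0, 0)
from VC(#2)=(1, 0, 0), #1 (invoked 1) maxes components and bumps P2 → (1, 0, 1)
from VC(#2)=(1, 0, 0), #5 (invoked 8) maxes components and bumps P0 → (2, 0, 0)
from VC(#1)=(1, 0, 1), #3 (invoked 5) maxes components and bumps P2 → (1, 0, 2)
from VC(#3)=(1, 0, 2), #6 (invoked 9) maxes components and bumps P2 → (1, 0, 3)
target: VC(#6) = (1, 0, 3)

(1, 0, 3)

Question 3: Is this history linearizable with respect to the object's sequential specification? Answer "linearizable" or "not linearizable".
one valid linearization: #2, #1, #3, #4
1. #2 offer(43), leaving queue <43>
2. #1 poll() → 43, leaving queue <>
3. #3 poll() → empty, leaving queue <>
4. #4 offer(62), leaving queue <62>

linearizable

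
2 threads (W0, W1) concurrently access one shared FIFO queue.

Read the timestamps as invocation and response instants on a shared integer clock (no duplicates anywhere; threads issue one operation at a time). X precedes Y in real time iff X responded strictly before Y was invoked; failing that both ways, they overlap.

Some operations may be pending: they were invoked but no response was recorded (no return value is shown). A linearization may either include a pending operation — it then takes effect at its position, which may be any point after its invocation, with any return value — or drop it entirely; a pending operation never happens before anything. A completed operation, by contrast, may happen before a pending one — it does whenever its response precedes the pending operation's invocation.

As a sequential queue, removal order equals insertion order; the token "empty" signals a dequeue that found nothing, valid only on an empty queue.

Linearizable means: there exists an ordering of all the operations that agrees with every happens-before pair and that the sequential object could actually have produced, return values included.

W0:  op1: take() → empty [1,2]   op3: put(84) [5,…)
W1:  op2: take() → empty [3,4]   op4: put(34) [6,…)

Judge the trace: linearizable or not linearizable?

linearizable

one valid linearization: op1, op2
after step 1 (op1 take() → empty): queue <>
after step 2 (op2 take() → empty): queue <>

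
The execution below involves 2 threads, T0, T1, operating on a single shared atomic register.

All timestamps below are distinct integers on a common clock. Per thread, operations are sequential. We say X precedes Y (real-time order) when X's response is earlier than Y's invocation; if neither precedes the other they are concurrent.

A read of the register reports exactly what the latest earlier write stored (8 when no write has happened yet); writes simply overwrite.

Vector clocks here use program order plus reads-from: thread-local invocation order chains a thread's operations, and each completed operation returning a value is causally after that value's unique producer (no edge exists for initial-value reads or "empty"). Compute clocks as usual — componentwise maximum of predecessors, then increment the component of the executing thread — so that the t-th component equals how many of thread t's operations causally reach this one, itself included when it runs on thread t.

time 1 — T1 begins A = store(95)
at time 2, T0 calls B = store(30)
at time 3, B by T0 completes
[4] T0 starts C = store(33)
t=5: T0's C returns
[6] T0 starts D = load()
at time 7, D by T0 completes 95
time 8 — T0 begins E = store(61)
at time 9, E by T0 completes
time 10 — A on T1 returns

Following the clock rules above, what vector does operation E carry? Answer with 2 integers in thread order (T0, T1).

(4, 1)

A, invoked 1, has no incoming edges; only T1's bump applies → (0, 1)
B, invoked 2, has no incoming edges; only T0's bump applies → (1, 0)
invoked at 4, C merges VC(B)=(1, 0) and bumps T0's slot → (2, 0)
invoked at 6, D merges VC(A)=(0, 1), VC(C)=(2, 0) and bumps T0's slot → (3, 1)
invoked at 8, E merges VC(D)=(3, 1) and bumps T0's slot → (4, 1)
target: VC(E) = (4, 1)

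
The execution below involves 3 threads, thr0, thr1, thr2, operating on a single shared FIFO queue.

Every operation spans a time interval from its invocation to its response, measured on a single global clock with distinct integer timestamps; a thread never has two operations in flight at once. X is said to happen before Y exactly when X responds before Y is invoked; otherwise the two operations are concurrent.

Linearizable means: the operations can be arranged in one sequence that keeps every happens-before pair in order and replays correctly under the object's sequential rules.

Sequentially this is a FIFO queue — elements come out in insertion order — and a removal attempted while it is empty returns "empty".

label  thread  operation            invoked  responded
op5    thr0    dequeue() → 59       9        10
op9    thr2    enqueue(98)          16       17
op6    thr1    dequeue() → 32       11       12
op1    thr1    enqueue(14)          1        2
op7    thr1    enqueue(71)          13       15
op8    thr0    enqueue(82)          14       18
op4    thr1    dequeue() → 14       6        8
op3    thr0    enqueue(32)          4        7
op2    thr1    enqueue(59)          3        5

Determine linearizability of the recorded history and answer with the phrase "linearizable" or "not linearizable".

one valid linearization: op1, op2, op3, op4, op5, op6, op7, op8, op9
step 1: op1 enqueue(14) — queue <14>
step 2: op2 enqueue(59) — queue <14,59>
step 3: op3 enqueue(32) — queue <14,59,32>
step 4: op4 dequeue() → 14 — queue <59,32>
step 5: op5 dequeue() → 59 — queue <32>
step 6: op6 dequeue() → 32 — queue <>
step 7: op7 enqueue(71) — queue <71>
step 8: op8 enqueue(82) — queue <71,82>
step 9: op9 enqueue(98) — queue <71,82,98>

linearizable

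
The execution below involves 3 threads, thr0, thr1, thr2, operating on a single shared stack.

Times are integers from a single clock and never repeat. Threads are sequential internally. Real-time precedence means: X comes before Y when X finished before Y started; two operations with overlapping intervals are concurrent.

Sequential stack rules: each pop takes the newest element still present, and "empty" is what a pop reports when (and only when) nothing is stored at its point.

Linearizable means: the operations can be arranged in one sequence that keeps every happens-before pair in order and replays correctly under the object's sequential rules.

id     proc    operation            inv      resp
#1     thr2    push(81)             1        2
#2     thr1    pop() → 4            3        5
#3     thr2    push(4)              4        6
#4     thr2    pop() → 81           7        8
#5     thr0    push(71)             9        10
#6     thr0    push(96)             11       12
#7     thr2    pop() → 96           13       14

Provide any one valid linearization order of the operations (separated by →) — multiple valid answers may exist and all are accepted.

#1 → #3 → #2 → #4 → #5 → #6 → #7

after step 1 (#1 push(81)): stack <81>
after step 2 (#3 push(4)): stack <81,4>
after step 3 (#2 pop() → 4): stack <81>
after step 4 (#4 pop() → 81): stack <>
after step 5 (#5 push(71)): stack <71>
after step 6 (#6 push(96)): stack <71,96>
after step 7 (#7 pop() → 96): stack <71>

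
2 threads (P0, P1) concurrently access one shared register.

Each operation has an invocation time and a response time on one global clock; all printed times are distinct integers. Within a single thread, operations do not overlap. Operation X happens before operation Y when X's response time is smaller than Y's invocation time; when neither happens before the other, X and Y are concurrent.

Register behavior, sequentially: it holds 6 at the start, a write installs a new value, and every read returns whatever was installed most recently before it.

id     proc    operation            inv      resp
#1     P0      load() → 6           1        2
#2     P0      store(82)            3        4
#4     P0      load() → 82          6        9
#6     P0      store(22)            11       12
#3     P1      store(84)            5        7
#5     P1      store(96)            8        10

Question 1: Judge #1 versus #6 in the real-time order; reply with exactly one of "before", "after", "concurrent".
#1 spans [1,2], #6 spans [11,12]
resp(#1)=2 < inv(#6)=11

before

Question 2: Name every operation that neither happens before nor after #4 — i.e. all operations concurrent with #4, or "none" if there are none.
concurrent with #4 ([6,9]): every op whose interval crosses 6..9
#1 [1,2]: before
#2 [3,4]: before
#3 [5,7]: concurrent
#5 [8,10]: concurrent
#6 [11,12]: after

#3, #5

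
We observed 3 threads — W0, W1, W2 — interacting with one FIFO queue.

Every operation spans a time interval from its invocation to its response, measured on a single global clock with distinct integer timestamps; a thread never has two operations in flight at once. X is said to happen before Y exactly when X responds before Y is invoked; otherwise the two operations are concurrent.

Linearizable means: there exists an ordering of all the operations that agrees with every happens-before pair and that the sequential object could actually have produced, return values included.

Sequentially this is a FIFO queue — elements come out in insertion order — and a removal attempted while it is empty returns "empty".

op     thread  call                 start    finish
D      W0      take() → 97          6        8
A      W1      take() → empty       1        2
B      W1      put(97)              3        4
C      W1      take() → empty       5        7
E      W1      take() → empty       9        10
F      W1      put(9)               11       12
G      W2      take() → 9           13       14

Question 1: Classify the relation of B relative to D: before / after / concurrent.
B spans [3,4], D spans [6,8]
resp(B)=4 < inv(D)=6

before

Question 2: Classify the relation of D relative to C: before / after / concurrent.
D spans [6,8], C spans [5,7]
the intervals overlap in both directions

concurrent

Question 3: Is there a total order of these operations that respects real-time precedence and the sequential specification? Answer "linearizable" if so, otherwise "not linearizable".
witness order: A, B, D, C, E, F, G
1. A take() → empty, leaving queue <>
2. B put(97), leaving queue <97>
3. D take() → 97, leaving queue <>
4. C take() → empty, leaving queue <>
5. E take() → empty, leaving queue <>
6. F put(9), leaving queue <9>
7. G take() → 9, leaving queue <>

linearizable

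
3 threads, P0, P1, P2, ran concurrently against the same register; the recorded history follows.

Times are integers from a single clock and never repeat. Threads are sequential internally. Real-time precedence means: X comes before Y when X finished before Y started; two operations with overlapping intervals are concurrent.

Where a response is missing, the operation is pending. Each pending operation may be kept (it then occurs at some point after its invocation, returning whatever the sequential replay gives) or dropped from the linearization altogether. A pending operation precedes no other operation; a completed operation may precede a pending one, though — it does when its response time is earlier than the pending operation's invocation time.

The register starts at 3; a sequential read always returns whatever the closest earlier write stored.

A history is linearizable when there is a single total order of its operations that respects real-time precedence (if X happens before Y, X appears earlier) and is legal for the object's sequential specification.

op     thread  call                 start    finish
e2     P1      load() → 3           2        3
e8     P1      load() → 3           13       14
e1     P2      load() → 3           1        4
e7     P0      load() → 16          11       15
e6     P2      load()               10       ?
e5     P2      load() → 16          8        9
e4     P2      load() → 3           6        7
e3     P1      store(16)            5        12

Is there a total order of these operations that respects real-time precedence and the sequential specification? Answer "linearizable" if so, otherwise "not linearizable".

prefix check: 1..13 passes, 1..14 fails once e8's time-14 response joins
all 6 real-time-respecting orders fail — 6 completed register operations, no legal replay
completion choices over the 2 pending operations (e6, e7) were checked; none helps
sample order e1, e2, e3, e4, e5, e8 (pending dropped) stalls at step 4 — e4 load() → 3 has no legal effect
sample order e1, e2, e4, e3, e5, e8 (pending dropped) stalls at step 6 — e8 load() → 3 has no legal effect

not linearizable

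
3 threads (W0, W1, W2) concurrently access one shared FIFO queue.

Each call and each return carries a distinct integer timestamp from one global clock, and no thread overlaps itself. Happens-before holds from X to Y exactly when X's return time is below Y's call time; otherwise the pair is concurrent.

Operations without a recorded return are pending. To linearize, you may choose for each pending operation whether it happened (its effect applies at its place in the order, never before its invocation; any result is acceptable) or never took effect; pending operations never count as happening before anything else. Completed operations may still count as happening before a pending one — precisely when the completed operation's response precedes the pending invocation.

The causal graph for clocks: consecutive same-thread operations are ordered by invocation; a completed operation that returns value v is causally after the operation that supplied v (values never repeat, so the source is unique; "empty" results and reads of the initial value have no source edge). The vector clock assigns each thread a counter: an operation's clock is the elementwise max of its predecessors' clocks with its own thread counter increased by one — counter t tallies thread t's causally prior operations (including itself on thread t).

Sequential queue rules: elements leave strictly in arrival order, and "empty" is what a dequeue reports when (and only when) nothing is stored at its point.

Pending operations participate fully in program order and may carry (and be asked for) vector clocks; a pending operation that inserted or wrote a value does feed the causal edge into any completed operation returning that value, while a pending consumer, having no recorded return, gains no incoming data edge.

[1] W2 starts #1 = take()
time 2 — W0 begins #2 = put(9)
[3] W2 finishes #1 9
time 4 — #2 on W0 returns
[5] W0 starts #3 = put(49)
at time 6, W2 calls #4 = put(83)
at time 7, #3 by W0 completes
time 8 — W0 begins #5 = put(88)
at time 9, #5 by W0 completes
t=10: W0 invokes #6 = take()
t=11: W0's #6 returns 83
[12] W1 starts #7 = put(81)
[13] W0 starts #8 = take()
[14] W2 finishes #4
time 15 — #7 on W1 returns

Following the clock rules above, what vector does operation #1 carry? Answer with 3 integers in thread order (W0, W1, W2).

(1, 0, 1)

no predecessors for #7 (invoked 12): W1 increments from zero → (0, 1, 0)
no predecessors for #2 (invoked 2): W0 increments from zero → (1, 0, 0)
from VC(#2)=(1, 0, 0), #1 (invoked 1) maxes components and bumps W2 → (1, 0, 1)
from VC(#2)=(1, 0, 0), #3 (invoked 5) maxes components and bumps W0 → (2, 0, 0)
from VC(#1)=(1, 0, 1), #4 (invoked 6) maxes components and bumps W2 → (1, 0, 2)
from VC(#3)=(2, 0, 0), #5 (invoked 8) maxes components and bumps W0 → (3, 0, 0)
from VC(#4)=(1, 0, 2), VC(#5)=(3, 0, 0), #6 (invoked 10) maxes components and bumps W0 → (4, 0, 2)
from VC(#6)=(4, 0, 2), #8 (invoked 13) maxes components and bumps W0 → (5, 0, 2)
target: VC(#1) = (1, 0, 1)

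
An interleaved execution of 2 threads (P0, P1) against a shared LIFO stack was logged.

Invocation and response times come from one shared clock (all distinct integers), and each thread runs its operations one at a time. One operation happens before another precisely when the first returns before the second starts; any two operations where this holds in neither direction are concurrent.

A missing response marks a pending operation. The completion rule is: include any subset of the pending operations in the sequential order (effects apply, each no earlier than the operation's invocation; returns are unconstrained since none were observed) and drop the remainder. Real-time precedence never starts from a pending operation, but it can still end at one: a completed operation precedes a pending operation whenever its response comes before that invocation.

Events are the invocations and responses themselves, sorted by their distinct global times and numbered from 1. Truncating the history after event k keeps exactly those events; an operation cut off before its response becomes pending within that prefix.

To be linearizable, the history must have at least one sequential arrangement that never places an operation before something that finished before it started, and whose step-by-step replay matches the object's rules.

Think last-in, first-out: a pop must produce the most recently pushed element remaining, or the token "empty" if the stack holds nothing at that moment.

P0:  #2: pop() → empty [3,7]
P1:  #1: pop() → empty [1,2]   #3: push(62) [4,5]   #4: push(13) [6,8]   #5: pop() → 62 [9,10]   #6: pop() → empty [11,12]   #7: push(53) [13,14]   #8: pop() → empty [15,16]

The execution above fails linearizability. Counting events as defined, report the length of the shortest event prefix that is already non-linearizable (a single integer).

10

events 1..9 are still linearizable — one witness is #1, #2, #3, #4:
1. #1 pop() → empty, leaving stack <>
2. #2 pop() → empty, leaving stack <>
3. #3 push(62), leaving stack <62>
4. #4 push(13), leaving stack <62,13>
include event 10 — #5 responding at 10 — and every candidate order breaks
for example #1, #2, #3, #4, #5 fails at step 5: #5 pop() → 62 is not legal there
for example #1, #3, #2, #4, #5 fails at step 3: #2 pop() → empty is not legal there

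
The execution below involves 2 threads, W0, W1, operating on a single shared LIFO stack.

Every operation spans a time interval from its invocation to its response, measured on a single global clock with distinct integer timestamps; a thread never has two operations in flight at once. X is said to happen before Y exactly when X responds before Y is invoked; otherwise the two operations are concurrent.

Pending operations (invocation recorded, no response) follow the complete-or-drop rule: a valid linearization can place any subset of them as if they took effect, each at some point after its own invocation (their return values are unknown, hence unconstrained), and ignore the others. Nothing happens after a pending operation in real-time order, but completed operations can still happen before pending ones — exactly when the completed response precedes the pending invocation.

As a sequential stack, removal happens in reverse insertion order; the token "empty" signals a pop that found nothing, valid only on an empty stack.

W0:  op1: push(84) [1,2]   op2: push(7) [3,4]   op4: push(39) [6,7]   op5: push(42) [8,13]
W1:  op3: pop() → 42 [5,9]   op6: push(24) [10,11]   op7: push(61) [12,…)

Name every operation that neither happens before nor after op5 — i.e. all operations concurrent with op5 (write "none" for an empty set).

op5 runs from 8 to 13; window-overlapping ops are concurrent
op1 [1,2]: before
op2 [3,4]: before
op3 [5,9]: concurrent
op4 [6,7]: before
op6 [10,11]: concurrent
op7 [12,…): concurrent

op3, op6, op7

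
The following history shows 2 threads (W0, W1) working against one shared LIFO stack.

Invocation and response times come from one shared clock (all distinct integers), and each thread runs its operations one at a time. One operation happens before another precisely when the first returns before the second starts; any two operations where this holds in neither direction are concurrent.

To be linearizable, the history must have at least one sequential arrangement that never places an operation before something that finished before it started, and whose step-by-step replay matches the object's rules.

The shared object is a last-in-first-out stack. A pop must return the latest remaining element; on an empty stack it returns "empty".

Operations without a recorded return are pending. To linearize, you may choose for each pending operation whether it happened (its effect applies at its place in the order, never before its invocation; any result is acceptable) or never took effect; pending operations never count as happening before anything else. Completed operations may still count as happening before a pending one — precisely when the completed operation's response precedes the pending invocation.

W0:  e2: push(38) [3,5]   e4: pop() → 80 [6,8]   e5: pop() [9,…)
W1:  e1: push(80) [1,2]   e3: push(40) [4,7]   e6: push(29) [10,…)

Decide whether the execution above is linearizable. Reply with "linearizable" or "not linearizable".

not linearizable

through event 7 a valid linearization exists; event 8 (e4 responding at time 8) ends that
real-time-consistent orders of the 4 completed operations: 3 — all fail the LIFO stack replay
e.g. e1, e2, e3, e4: illegal at step 4, since e4 pop() → 80 cannot apply there
e.g. e1, e2, e4, e3: illegal at step 3, since e4 pop() → 80 cannot apply there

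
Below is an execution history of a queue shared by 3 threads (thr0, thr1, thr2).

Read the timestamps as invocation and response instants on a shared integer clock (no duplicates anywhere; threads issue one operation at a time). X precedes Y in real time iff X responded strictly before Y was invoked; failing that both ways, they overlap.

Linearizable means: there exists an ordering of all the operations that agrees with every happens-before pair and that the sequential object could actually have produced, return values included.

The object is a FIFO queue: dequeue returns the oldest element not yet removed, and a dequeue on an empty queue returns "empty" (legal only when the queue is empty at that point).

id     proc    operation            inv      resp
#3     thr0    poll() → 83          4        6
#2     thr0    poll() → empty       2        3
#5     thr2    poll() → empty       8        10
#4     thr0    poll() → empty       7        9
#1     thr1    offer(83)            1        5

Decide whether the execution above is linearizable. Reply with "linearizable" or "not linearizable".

linearizable

one valid linearization: #2, #1, #3, #4, #5
1. #2 poll() → empty, leaving queue <>
2. #1 offer(83), leaving queue <83>
3. #3 poll() → 83, leaving queue <>
4. #4 poll() → empty, leaving queue <>
5. #5 poll() → empty, leaving queue <>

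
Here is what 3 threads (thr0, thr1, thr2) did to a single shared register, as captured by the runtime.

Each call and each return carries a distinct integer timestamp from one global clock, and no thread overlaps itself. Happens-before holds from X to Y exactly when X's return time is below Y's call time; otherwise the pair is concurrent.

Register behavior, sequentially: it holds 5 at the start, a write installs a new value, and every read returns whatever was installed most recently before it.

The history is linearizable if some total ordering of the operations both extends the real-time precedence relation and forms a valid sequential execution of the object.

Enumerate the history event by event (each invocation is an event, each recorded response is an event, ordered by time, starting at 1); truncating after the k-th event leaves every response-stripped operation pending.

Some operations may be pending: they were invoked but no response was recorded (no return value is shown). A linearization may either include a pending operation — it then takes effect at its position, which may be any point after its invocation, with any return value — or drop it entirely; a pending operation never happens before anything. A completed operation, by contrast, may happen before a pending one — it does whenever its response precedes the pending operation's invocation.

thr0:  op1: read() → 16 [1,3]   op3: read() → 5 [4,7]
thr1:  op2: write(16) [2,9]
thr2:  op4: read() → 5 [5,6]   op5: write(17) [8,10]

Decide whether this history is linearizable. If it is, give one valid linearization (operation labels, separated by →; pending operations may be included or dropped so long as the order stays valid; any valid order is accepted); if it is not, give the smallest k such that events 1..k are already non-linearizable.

events 1..5 are fine; event 6 — the response of op4 at time 6 — makes the prefix non-linearizable
a single order respects real time; the 2 completed register operations fail replay along it
every completion of the 2 pending operations (op2, op3) was checked; none linearizes
take op1, op4 (pending dropped): step 1 already fails, because op1 read() → 16 cannot occur there

not linearizable — minimal violating prefix: 6 events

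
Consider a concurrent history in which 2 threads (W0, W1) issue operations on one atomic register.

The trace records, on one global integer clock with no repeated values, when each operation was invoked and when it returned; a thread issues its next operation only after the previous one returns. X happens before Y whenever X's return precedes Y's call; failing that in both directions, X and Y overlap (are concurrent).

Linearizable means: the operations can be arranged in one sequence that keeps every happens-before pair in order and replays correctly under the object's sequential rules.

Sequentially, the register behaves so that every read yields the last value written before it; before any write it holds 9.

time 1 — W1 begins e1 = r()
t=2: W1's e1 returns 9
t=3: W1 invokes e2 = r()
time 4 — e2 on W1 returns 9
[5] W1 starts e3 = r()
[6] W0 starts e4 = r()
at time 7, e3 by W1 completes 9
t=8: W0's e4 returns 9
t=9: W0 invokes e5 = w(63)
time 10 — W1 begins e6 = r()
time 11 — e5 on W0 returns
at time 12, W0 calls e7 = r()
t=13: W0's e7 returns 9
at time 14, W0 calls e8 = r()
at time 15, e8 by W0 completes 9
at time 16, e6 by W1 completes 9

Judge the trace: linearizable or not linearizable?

not linearizable

events 1..12 are fine; event 13 — the response of e7 at time 13 — makes the prefix non-linearizable
the 6 completed operations admit 2 real-time orders; each fails the atomic register replay
no completion choice of the 1 pending operation (e6) rescues it — every subset was tried
take e1, e2, e3, e4, e5, e7 (pending dropped): step 6 already fails, because e7 r() → 9 cannot occur there
take e1, e2, e4, e3, e5, e7 (pending dropped): step 6 already fails, because e7 r() → 9 cannot occur there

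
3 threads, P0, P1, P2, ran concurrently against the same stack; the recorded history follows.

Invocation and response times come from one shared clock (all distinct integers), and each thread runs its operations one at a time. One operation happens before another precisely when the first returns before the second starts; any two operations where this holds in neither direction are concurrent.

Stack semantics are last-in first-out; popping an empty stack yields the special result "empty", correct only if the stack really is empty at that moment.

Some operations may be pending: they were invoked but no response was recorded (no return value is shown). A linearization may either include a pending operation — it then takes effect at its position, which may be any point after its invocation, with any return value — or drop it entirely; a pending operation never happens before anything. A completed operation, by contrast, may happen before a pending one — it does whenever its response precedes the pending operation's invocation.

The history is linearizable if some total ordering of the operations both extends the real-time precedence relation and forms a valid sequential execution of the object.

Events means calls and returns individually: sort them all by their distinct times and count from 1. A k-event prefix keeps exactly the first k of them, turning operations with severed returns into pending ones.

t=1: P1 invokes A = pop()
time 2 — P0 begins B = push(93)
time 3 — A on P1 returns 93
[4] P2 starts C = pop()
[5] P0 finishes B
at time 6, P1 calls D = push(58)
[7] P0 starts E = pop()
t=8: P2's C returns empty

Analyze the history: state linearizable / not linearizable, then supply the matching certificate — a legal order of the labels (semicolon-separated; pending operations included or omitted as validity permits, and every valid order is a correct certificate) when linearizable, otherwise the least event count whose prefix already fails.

step 1: B push(93) — stack <93>
step 2: A pop() → 93 — stack <>
step 3: C pop() → empty — stack <>

linearizable — witness: B; A; C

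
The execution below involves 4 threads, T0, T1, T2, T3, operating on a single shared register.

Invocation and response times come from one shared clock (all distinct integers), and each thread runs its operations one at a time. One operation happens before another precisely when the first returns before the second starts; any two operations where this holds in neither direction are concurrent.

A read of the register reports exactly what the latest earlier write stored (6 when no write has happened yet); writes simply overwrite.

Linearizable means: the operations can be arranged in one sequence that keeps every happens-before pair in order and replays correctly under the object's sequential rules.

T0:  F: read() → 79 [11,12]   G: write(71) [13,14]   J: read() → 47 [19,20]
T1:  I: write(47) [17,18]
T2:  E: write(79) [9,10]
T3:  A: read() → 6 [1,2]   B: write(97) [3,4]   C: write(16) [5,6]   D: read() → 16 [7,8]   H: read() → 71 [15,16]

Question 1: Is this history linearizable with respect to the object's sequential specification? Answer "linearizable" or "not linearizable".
linearizable

witness order: A, B, C, D, E, F, G, H, I, J
after step 1 (A read() → 6): value 6
after step 2 (B write(97)): value 97
after step 3 (C write(16)): value 16
after step 4 (D read() → 16): value 16
after step 5 (E write(79)): value 79
after step 6 (F read() → 79): value 79
after step 7 (G write(71)): value 71
after step 8 (H read() → 71): value 71
after step 9 (I write(47)): value 47
after step 10 (J read() → 47): value 47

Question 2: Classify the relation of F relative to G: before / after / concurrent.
Answer: before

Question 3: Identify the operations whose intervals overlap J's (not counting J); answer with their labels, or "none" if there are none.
Answer: none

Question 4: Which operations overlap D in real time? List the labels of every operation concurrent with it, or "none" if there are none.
Answer: none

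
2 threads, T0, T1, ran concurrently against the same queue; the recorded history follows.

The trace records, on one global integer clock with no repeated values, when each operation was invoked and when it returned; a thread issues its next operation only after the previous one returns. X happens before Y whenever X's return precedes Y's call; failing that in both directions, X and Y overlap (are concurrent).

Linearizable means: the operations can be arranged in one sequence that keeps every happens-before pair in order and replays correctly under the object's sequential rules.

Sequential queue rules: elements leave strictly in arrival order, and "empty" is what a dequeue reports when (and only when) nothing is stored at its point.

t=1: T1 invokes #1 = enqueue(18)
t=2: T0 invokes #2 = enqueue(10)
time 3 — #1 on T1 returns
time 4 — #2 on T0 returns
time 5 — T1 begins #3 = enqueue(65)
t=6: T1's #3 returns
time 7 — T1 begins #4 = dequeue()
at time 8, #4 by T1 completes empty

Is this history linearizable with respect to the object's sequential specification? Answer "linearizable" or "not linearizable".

not linearizable

prefix check: 1..7 passes, 1..8 fails once #4's time-8 response joins
every one of the 2 real-time-consistent orders over 4 completed queue ops fails the sequential spec
sample order #1, #2, #3, #4 stalls at step 4 — #4 dequeue() → empty has no legal effect
sample order #2, #1, #3, #4 stalls at step 4 — #4 dequeue() → empty has no legal effect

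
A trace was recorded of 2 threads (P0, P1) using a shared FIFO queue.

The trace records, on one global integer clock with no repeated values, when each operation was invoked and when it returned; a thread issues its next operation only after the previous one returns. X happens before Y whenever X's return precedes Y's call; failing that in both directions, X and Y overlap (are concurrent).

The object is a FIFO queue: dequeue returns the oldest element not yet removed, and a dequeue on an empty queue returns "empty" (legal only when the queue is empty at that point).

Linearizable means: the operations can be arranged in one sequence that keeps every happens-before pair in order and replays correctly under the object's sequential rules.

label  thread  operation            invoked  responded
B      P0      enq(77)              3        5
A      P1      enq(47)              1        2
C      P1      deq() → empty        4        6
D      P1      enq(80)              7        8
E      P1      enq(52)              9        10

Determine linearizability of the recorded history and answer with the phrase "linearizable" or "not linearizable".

not linearizable

through event 5 a valid linearization exists; event 6 (C responding at time 6) ends that
all 2 real-time-respecting orders fail — 3 completed FIFO queue operations, no legal replay
for example A, B, C fails at step 3: C deq() → empty is not legal there
for example A, C, B fails at step 2: C deq() → empty is not legal there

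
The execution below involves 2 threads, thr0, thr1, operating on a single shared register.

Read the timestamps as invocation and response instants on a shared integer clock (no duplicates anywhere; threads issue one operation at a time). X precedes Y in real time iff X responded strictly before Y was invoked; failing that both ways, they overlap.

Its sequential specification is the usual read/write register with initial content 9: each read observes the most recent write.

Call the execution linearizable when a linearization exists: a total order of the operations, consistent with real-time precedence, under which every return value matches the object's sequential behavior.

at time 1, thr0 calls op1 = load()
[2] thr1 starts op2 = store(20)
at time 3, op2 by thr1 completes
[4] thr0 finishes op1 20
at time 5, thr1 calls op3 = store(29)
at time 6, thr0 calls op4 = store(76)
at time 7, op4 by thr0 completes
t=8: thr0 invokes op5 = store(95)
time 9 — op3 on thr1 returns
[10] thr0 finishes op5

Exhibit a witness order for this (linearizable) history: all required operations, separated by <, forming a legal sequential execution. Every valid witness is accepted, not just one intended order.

op2 < op1 < op3 < op4 < op5

step 1: op2 store(20) — value 20
step 2: op1 load() → 20 — value 20
step 3: op3 store(29) — value 29
step 4: op4 store(76) — value 76
step 5: op5 store(95) — value 95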